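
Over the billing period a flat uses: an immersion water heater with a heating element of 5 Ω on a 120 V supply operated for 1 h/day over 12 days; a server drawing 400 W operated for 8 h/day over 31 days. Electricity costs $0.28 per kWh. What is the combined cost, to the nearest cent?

immersion water heater: Power = V²/R = 120²/5 = 2880 W = 2.88 kW
immersion water heater: Runtime = 1 h/day × 12 days = 12 h
immersion water heater: 2.88 kW × 12 h = 34.56 kWh
server: Runtime = 8 h/day × 31 days = 248 h
server: 0.4 kW × 248 h = 99.2 kWh
Total energy = 133.76 kWh
Cost = 133.76 × $0.28 = $37.45

$37.45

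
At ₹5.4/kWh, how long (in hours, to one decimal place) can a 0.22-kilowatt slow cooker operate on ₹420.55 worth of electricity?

Energy available = ₹420.55 ÷ ₹5.4/kWh = 77.8796 kWh
Hours = 77.8796 kWh ÷ 0.22 kW = 354.0 h

354.0 h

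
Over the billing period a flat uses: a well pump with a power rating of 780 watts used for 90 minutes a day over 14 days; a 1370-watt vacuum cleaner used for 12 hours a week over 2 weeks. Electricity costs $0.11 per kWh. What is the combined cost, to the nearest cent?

$5.42

well pump: Runtime = 90 min × 14 = 1260 min = 21 h
well pump: 0.78 kW × 21 h = 16.38 kWh
vacuum cleaner: Runtime = 12 h/week × 2 weeks = 24 h
vacuum cleaner: 1.37 kW × 24 h = 32.88 kWh
Total energy = 49.26 kWh
Cost = 49.26 × $0.11 = $5.42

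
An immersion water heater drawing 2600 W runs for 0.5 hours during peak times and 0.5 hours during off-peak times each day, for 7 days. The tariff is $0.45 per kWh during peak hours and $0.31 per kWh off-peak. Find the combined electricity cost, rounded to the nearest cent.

Peak energy = 2.6 kW × 0.5 h × 7 = 9.1 kWh
Off-peak energy = 2.6 kW × 0.5 h × 7 = 9.1 kWh
Cost = 9.1 × $0.45 + 9.1 × $0.31 = $4.095 + $2.821 = $6.92

$6.92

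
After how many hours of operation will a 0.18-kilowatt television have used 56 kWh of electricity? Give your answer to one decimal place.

311.1 h

Hours = 56 kWh ÷ 0.18 kW = 311.1 h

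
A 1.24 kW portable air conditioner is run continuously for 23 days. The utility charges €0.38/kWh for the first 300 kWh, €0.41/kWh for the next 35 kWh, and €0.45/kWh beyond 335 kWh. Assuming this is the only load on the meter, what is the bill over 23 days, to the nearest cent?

Runtime = 24 h × 23 = 552 h
Energy = 1.24 kW × 552 h = 684.48 kWh
Tier 1 (0–300 kWh): 300 × €0.38 = €114
Tier 2 (300–335 kWh): 35 × €0.41 = €14.35
Above 335 kWh: 349.48 × €0.45 = €157.266
Bill = €285.62

€285.62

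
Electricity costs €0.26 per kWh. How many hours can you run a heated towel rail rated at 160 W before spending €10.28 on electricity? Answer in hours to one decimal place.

Energy available = €10.28 ÷ €0.26/kWh = 39.5385 kWh
Hours = 39.5385 kWh ÷ 0.16 kW = 247.1 h

247.1 h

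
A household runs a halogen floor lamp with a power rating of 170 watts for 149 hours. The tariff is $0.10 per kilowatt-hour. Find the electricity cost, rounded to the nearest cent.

$2.53

Energy = 0.17 kW × 149 h = 25.33 kWh
Cost = 25.33 kWh × $0.10/kWh = $2.53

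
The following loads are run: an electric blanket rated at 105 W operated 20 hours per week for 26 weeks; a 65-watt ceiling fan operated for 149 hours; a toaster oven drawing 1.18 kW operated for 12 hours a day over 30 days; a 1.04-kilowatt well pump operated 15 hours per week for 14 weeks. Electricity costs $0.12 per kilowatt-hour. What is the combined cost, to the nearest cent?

electric blanket: Runtime = 20 h/week × 26 weeks = 520 h
electric blanket: 0.105 kW × 520 h = 54.6 kWh
ceiling fan: 0.065 kW × 149 h = 9.685 kWh
toaster oven: Runtime = 12 h/day × 30 days = 360 h
toaster oven: 1.18 kW × 360 h = 424.8 kWh
well pump: Runtime = 15 h/week × 14 weeks = 210 h
well pump: 1.04 kW × 210 h = 218.4 kWh
Total energy = 707.485 kWh
Cost = 707.485 × $0.12 = $84.90

$84.90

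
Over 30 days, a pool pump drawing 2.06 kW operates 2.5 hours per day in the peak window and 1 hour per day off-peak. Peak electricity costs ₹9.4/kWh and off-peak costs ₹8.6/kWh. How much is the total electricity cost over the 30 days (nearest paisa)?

₹1983.78

Peak energy = 2.06 kW × 2.5 h × 30 = 154.5 kWh
Off-peak energy = 2.06 kW × 1 h × 30 = 61.8 kWh
Cost = 154.5 × ₹9.4 + 61.8 × ₹8.6 = ₹1452.3 + ₹531.48 = ₹1983.78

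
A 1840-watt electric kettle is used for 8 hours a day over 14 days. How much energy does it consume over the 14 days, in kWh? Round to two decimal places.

206.08 kWh

Runtime = 8 h/day × 14 days = 112 h
Energy = 1.84 kW × 112 h = 206.08 kWh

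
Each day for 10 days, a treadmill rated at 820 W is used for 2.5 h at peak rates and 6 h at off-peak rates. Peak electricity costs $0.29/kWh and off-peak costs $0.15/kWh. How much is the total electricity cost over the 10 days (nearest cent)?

$13.33

Peak energy = 0.82 kW × 2.5 h × 10 = 20.5 kWh
Off-peak energy = 0.82 kW × 6 h × 10 = 49.2 kWh
Cost = 20.5 × $0.29 + 49.2 × $0.15 = $5.945 + $7.38 = $13.33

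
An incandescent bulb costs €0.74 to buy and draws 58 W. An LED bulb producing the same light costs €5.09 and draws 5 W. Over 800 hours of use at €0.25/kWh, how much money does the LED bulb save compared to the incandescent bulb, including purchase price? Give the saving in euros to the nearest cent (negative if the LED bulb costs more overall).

incandescent bulb: €0.74 + (58/1000) kW × 800 h × €0.25 = €0.74 + €11.6 = €12.34
LED bulb: €5.09 + (5/1000) kW × 800 h × €0.25 = €5.09 + €1 = €6.09
Saving = €12.34 − €6.09 = €6.25

€6.25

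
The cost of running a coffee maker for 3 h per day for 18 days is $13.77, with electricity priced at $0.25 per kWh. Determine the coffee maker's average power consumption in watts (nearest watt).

1020 W

Energy = $13.77 ÷ $0.25/kWh = 55.08 kWh
Runtime = 3 h/day × 18 days = 54 h
Power = 55.08 kWh ÷ 54 h = 1.02 kW = 1020 W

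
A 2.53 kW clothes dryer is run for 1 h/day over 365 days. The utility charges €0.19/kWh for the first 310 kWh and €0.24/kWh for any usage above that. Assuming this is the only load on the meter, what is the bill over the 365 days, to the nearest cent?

Runtime = 1 h/day × 365 days = 365 h
Energy = 2.53 kW × 365 h = 923.45 kWh
Tier 1 (0–310 kWh): 310 × €0.19 = €58.9
Above 310 kWh: 613.45 × €0.24 = €147.228
Bill = €206.13

€206.13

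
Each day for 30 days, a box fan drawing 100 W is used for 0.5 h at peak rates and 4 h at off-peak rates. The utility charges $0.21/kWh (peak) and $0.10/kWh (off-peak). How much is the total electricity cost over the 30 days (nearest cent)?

Peak energy = 0.1 kW × 0.5 h × 30 = 1.5 kWh
Off-peak energy = 0.1 kW × 4 h × 30 = 12 kWh
Cost = 1.5 × $0.21 + 12 × $0.10 = $0.315 + $1.2 = $1.52

$1.52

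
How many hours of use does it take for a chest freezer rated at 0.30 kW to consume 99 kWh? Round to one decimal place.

330.0 h

Hours = 99 kWh ÷ 0.3 kW = 330.0 h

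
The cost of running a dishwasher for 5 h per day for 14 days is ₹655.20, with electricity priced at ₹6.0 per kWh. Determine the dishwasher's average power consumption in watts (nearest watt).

Energy = ₹655.20 ÷ ₹6.0/kWh = 109.2 kWh
Runtime = 5 h/day × 14 days = 70 h
Power = 109.2 kWh ÷ 70 h = 1.56 kW = 1560 W

1560 W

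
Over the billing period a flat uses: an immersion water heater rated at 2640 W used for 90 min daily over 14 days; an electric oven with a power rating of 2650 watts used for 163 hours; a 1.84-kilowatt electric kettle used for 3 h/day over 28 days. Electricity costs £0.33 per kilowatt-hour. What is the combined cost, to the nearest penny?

£211.84

immersion water heater: Runtime = 90 min × 14 = 1260 min = 21 h
immersion water heater: 2.64 kW × 21 h = 55.44 kWh
electric oven: 2.65 kW × 163 h = 431.95 kWh
electric kettle: Runtime = 3 h/day × 28 days = 84 h
electric kettle: 1.84 kW × 84 h = 154.56 kWh
Total energy = 641.95 kWh
Cost = 641.95 × £0.33 = £211.84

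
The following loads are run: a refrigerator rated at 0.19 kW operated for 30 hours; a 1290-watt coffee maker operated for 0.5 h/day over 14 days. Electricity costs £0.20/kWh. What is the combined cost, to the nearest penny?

£2.95

refrigerator: 0.19 kW × 30 h = 5.7 kWh
coffee maker: Runtime = 0.5 h/day × 14 days = 7 h
coffee maker: 1.29 kW × 7 h = 9.03 kWh
Total energy = 14.73 kWh
Cost = 14.73 × £0.20 = £2.95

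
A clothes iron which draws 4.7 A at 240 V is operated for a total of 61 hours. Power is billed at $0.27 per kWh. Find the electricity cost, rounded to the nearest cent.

$18.58

Power = 4.7 A × 240 V = 1128 W = 1.128 kW
Energy = 1.128 kW × 61 h = 68.808 kWh
Cost = 68.808 kWh × $0.27/kWh = $18.58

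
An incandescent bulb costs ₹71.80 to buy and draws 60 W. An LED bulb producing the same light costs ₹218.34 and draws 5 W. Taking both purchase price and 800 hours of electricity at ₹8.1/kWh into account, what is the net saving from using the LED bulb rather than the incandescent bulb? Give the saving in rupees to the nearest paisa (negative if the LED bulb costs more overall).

incandescent bulb: ₹71.80 + (60/1000) kW × 800 h × ₹8.1 = ₹71.80 + ₹388.8 = ₹460.6
LED bulb: ₹218.34 + (5/1000) kW × 800 h × ₹8.1 = ₹218.34 + ₹32.4 = ₹250.74
Saving = ₹460.6 − ₹250.74 = ₹209.86

₹209.86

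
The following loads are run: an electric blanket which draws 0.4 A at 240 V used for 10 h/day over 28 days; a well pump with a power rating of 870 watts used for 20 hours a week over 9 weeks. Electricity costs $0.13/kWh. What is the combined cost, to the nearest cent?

electric blanket: Power = 0.4 A × 240 V = 96 W = 0.096 kW
electric blanket: Runtime = 10 h/day × 28 days = 280 h
electric blanket: 0.096 kW × 280 h = 26.88 kWh
well pump: Runtime = 20 h/week × 9 weeks = 180 h
well pump: 0.87 kW × 180 h = 156.6 kWh
Total energy = 183.48 kWh
Cost = 183.48 × $0.13 = $23.85

$23.85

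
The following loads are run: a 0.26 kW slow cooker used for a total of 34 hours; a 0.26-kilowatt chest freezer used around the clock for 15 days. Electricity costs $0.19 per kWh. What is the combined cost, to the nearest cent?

$19.46

slow cooker: 0.26 kW × 34 h = 8.84 kWh
chest freezer: Runtime = 24 h × 15 = 360 h
chest freezer: 0.26 kW × 360 h = 93.6 kWh
Total energy = 102.44 kWh
Cost = 102.44 × $0.19 = $19.46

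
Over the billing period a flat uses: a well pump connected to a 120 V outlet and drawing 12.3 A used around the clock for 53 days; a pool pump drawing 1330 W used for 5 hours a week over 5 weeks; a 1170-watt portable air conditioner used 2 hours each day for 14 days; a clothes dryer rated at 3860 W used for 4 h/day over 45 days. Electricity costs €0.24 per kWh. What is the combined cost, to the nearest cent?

well pump: Power = 12.3 A × 120 V = 1476 W = 1.476 kW
well pump: Runtime = 24 h × 53 = 1272 h
well pump: 1.476 kW × 1272 h = 1877.472 kWh
pool pump: Runtime = 5 h/week × 5 weeks = 25 h
pool pump: 1.33 kW × 25 h = 33.25 kWh
portable air conditioner: Runtime = 2 h/day × 14 days = 28 h
portable air conditioner: 1.17 kW × 28 h = 32.76 kWh
clothes dryer: Runtime = 4 h/day × 45 days = 180 h
clothes dryer: 3.86 kW × 180 h = 694.8 kWh
Total energy = 2638.282 kWh
Cost = 2638.282 × €0.24 = €633.19

€633.19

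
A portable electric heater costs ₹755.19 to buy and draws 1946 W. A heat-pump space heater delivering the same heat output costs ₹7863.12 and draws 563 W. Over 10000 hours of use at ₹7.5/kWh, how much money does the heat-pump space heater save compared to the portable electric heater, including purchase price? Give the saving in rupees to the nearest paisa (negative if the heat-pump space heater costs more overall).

portable electric heater: ₹755.19 + (1946/1000) kW × 10000 h × ₹7.5 = ₹755.19 + ₹145950 = ₹146705.19
heat-pump space heater: ₹7863.12 + (563/1000) kW × 10000 h × ₹7.5 = ₹7863.12 + ₹42225 = ₹50088.12
Saving = ₹146705.19 − ₹50088.12 = ₹96617.07

₹96617.07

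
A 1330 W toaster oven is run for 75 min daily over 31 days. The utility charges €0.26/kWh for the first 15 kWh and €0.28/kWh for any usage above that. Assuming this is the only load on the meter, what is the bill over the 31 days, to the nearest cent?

Runtime = 75 min × 31 = 2325 min = 38.75 h
Energy = 1.33 kW × 38.75 h = 51.5375 kWh
Tier 1 (0–15 kWh): 15 × €0.26 = €3.9
Above 15 kWh: 36.5375 × €0.28 = €10.2305
Bill = €14.13

€14.13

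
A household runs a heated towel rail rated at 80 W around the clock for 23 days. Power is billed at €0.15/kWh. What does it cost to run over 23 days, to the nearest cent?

Runtime = 24 h × 23 = 552 h
Energy = 0.08 kW × 552 h = 44.16 kWh
Cost = 44.16 kWh × €0.15/kWh = €6.62

€6.62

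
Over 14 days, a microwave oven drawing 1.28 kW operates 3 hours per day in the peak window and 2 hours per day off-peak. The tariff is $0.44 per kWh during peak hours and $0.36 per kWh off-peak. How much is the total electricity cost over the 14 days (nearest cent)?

$36.56

Peak energy = 1.28 kW × 3 h × 14 = 53.76 kWh
Off-peak energy = 1.28 kW × 2 h × 14 = 35.84 kWh
Cost = 53.76 × $0.44 + 35.84 × $0.36 = $23.6544 + $12.9024 = $36.56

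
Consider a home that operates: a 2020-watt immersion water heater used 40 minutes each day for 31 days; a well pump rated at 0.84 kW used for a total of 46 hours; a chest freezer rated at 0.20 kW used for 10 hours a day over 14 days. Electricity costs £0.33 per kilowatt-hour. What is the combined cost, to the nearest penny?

immersion water heater: Runtime = 40 min × 31 = 1240 min = 20.666666… h
immersion water heater: 2.02 kW × 20.666666… h = 41.746666… kWh
well pump: 0.84 kW × 46 h = 38.64 kWh
chest freezer: Runtime = 10 h/day × 14 days = 140 h
chest freezer: 0.2 kW × 140 h = 28 kWh
Total energy = 108.386666… kWh
Cost = 108.386666… × £0.33 = £35.77

£35.77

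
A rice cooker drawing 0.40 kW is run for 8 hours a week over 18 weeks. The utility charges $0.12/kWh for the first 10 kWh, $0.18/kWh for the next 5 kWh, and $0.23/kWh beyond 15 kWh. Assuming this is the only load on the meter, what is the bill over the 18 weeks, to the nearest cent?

Runtime = 8 h/week × 18 weeks = 144 h
Energy = 0.4 kW × 144 h = 57.6 kWh
Tier 1 (0–10 kWh): 10 × $0.12 = $1.2
Tier 2 (10–15 kWh): 5 × $0.18 = $0.9
Above 15 kWh: 42.6 × $0.23 = $9.798
Bill = $11.90

$11.90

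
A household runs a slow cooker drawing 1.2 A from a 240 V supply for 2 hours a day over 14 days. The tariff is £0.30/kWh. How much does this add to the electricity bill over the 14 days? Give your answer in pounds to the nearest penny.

Power = 1.2 A × 240 V = 288 W = 0.288 kW
Runtime = 2 h/day × 14 days = 28 h
Energy = 0.288 kW × 28 h = 8.064 kWh
Cost = 8.064 kWh × £0.30/kWh = £2.42

£2.42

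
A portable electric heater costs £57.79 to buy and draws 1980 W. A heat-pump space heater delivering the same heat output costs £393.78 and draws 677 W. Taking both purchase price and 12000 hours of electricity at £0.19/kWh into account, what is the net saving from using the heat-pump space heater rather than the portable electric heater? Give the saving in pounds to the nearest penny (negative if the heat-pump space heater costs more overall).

portable electric heater: £57.79 + (1980/1000) kW × 12000 h × £0.19 = £57.79 + £4514.4 = £4572.19
heat-pump space heater: £393.78 + (677/1000) kW × 12000 h × £0.19 = £393.78 + £1543.56 = £1937.34
Saving = £4572.19 − £1937.34 = £2634.85

£2634.85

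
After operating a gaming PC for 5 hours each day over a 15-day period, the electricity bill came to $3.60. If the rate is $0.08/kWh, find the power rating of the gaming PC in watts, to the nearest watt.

Energy = $3.60 ÷ $0.08/kWh = 45 kWh
Runtime = 5 h/day × 15 days = 75 h
Power = 45 kWh ÷ 75 h = 0.6 kW = 600 W

600 W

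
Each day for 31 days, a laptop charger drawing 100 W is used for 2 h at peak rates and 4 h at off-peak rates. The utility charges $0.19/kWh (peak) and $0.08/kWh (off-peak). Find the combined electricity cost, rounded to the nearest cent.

$2.17

Peak energy = 0.1 kW × 2 h × 31 = 6.2 kWh
Off-peak energy = 0.1 kW × 4 h × 31 = 12.4 kWh
Cost = 6.2 × $0.19 + 12.4 × $0.08 = $1.178 + $0.992 = $2.17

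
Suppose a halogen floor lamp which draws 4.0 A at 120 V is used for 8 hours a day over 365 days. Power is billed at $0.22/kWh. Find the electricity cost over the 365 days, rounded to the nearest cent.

$308.35

Power = 4.0 A × 120 V = 480 W = 0.48 kW
Runtime = 8 h/day × 365 days = 2920 h
Energy = 0.48 kW × 2920 h = 1401.6 kWh
Cost = 1401.6 kWh × $0.22/kWh = $308.35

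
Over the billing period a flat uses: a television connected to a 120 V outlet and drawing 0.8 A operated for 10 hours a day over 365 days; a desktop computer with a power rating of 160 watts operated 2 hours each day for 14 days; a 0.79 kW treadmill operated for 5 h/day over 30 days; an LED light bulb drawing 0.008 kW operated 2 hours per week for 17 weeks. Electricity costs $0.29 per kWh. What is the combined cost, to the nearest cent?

television: Power = 0.8 A × 120 V = 96 W = 0.096 kW
television: Runtime = 10 h/day × 365 days = 3650 h
television: 0.096 kW × 3650 h = 350.4 kWh
desktop computer: Runtime = 2 h/day × 14 days = 28 h
desktop computer: 0.16 kW × 28 h = 4.48 kWh
treadmill: Runtime = 5 h/day × 30 days = 150 h
treadmill: 0.79 kW × 150 h = 118.5 kWh
LED light bulb: Runtime = 2 h/week × 17 weeks = 34 h
LED light bulb: 0.008 kW × 34 h = 0.272 kWh
Total energy = 473.652 kWh
Cost = 473.652 × $0.29 = $137.36

$137.36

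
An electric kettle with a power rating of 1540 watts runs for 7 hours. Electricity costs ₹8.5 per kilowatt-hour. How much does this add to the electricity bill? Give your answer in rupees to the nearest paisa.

Energy = 1.54 kW × 7 h = 10.78 kWh
Cost = 10.78 kWh × ₹8.5/kWh = ₹91.63

₹91.63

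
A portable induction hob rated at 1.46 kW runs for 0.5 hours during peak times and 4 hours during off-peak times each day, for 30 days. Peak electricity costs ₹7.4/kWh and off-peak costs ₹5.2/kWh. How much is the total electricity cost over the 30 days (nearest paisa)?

₹1073.10

Peak energy = 1.46 kW × 0.5 h × 30 = 21.9 kWh
Off-peak energy = 1.46 kW × 4 h × 30 = 175.2 kWh
Cost = 21.9 × ₹7.4 + 175.2 × ₹5.2 = ₹162.06 + ₹911.04 = ₹1073.10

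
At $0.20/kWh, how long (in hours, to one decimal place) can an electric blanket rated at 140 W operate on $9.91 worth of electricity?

353.9 h

Energy available = $9.91 ÷ $0.20/kWh = 49.55 kWh
Hours = 49.55 kWh ÷ 0.14 kW = 353.9 h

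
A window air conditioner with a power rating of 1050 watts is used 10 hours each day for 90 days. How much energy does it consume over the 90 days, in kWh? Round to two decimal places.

Runtime = 10 h/day × 90 days = 900 h
Energy = 1.05 kW × 900 h = 945 kWh

945.00 kWh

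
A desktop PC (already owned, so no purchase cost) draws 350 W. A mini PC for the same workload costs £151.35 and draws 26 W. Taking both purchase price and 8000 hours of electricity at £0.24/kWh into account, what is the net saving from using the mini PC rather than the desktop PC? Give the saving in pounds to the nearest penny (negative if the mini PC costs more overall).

desktop PC: £0.00 + (350/1000) kW × 8000 h × £0.24 = £0.00 + £672 = £672
mini PC: £151.35 + (26/1000) kW × 8000 h × £0.24 = £151.35 + £49.92 = £201.27
Saving = £672 − £201.27 = £470.73

£470.73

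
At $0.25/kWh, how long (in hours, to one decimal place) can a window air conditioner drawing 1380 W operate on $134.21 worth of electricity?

389.0 h

Energy available = $134.21 ÷ $0.25/kWh = 536.84 kWh
Hours = 536.84 kWh ÷ 1.38 kW = 389.0 h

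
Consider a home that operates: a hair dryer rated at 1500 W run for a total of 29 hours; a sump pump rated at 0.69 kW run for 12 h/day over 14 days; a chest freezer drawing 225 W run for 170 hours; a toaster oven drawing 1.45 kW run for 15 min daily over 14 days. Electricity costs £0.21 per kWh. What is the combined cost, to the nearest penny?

£42.58

hair dryer: 1.5 kW × 29 h = 43.5 kWh
sump pump: Runtime = 12 h/day × 14 days = 168 h
sump pump: 0.69 kW × 168 h = 115.92 kWh
chest freezer: 0.225 kW × 170 h = 38.25 kWh
toaster oven: Runtime = 15 min × 14 = 210 min = 3.5 h
toaster oven: 1.45 kW × 3.5 h = 5.075 kWh
Total energy = 202.745 kWh
Cost = 202.745 × £0.21 = £42.58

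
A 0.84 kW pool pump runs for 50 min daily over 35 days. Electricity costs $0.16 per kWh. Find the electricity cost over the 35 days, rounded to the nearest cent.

$3.92

Runtime = 50 min × 35 = 1750 min = 29.166666… h
Energy = 0.84 kW × 29.166666… h = 24.5 kWh
Cost = 24.5 kWh × $0.16/kWh = $3.92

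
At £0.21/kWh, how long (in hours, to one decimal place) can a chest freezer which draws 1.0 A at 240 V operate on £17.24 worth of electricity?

Power = 1.0 A × 240 V = 240 W = 0.24 kW
Energy available = £17.24 ÷ £0.21/kWh = 82.0952 kWh
Hours = 82.0952 kWh ÷ 0.24 kW = 342.1 h

342.1 h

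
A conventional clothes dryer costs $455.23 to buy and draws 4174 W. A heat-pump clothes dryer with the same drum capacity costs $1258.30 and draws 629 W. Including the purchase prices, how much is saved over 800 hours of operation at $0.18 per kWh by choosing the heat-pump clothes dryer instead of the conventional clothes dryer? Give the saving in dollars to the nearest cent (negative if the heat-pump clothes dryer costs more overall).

conventional clothes dryer: $455.23 + (4174/1000) kW × 800 h × $0.18 = $455.23 + $601.056 = $1056.286
heat-pump clothes dryer: $1258.30 + (629/1000) kW × 800 h × $0.18 = $1258.30 + $90.576 = $1348.876
Saving = $1056.286 − $1348.876 = −$292.59

-$292.59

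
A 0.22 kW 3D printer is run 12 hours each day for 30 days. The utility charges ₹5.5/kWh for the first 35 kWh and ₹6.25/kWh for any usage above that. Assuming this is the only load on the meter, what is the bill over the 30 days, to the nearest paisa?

₹468.75

Runtime = 12 h/day × 30 days = 360 h
Energy = 0.22 kW × 360 h = 79.2 kWh
Tier 1 (0–35 kWh): 35 × ₹5.5 = ₹192.5
Above 35 kWh: 44.2 × ₹6.25 = ₹276.25
Bill = ₹468.75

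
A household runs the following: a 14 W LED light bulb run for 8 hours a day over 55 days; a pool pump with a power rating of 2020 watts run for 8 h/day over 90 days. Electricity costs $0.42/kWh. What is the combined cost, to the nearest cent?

LED light bulb: Runtime = 8 h/day × 55 days = 440 h
LED light bulb: 0.014 kW × 440 h = 6.16 kWh
pool pump: Runtime = 8 h/day × 90 days = 720 h
pool pump: 2.02 kW × 720 h = 1454.4 kWh
Total energy = 1460.56 kWh
Cost = 1460.56 × $0.42 = $613.44

$613.44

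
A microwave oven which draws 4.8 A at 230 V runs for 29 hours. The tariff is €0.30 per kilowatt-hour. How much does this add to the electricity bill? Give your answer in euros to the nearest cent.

€9.60

Power = 4.8 A × 230 V = 1104 W = 1.104 kW
Energy = 1.104 kW × 29 h = 32.016 kWh
Cost = 32.016 kWh × €0.30/kWh = €9.60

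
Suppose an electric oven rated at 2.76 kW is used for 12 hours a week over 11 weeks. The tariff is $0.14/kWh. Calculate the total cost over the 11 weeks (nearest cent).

Runtime = 12 h/week × 11 weeks = 132 h
Energy = 2.76 kW × 132 h = 364.32 kWh
Cost = 364.32 kWh × $0.14/kWh = $51.00

$51.00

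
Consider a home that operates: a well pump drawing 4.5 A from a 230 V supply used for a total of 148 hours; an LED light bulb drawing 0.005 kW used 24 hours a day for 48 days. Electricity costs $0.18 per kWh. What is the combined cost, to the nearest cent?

well pump: Power = 4.5 A × 230 V = 1035 W = 1.035 kW
well pump: 1.035 kW × 148 h = 153.18 kWh
LED light bulb: Runtime = 24 h × 48 = 1152 h
LED light bulb: 0.005 kW × 1152 h = 5.76 kWh
Total energy = 158.94 kWh
Cost = 158.94 × $0.18 = $28.61

$28.61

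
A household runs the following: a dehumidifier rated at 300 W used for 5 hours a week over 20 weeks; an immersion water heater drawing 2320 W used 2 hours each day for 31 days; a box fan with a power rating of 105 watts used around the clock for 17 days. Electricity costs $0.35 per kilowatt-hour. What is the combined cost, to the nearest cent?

dehumidifier: Runtime = 5 h/week × 20 weeks = 100 h
dehumidifier: 0.3 kW × 100 h = 30 kWh
immersion water heater: Runtime = 2 h/day × 31 days = 62 h
immersion water heater: 2.32 kW × 62 h = 143.84 kWh
box fan: Runtime = 24 h × 17 = 408 h
box fan: 0.105 kW × 408 h = 42.84 kWh
Total energy = 216.68 kWh
Cost = 216.68 × $0.35 = $75.84

$75.84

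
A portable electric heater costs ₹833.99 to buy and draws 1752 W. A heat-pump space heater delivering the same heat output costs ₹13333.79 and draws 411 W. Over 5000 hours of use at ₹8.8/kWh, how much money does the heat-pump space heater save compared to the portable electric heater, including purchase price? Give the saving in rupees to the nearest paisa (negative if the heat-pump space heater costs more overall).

portable electric heater: ₹833.99 + (1752/1000) kW × 5000 h × ₹8.8 = ₹833.99 + ₹77088 = ₹77921.99
heat-pump space heater: ₹13333.79 + (411/1000) kW × 5000 h × ₹8.8 = ₹13333.79 + ₹18084 = ₹31417.79
Saving = ₹77921.99 − ₹31417.79 = ₹46504.2

₹46504.20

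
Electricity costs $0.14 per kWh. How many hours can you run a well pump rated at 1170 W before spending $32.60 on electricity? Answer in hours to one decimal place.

199.0 h

Energy available = $32.60 ÷ $0.14/kWh = 232.8571 kWh
Hours = 232.8571 kWh ÷ 1.17 kW = 199.0 h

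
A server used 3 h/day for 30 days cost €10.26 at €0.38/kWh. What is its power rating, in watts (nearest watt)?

Energy = €10.26 ÷ €0.38/kWh = 27 kWh
Runtime = 3 h/day × 30 days = 90 h
Power = 27 kWh ÷ 90 h = 0.3 kW = 300 W

300 W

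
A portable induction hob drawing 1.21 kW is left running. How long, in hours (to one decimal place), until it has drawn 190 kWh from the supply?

Hours = 190 kWh ÷ 1.21 kW = 157.0 h

157.0 h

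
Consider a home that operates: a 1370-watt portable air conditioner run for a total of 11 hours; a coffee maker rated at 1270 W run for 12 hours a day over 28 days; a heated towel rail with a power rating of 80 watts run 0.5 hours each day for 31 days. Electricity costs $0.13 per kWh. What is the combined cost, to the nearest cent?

$57.59

portable air conditioner: 1.37 kW × 11 h = 15.07 kWh
coffee maker: Runtime = 12 h/day × 28 days = 336 h
coffee maker: 1.27 kW × 336 h = 426.72 kWh
heated towel rail: Runtime = 0.5 h/day × 31 days = 15.5 h
heated towel rail: 0.08 kW × 15.5 h = 1.24 kWh
Total energy = 443.03 kWh
Cost = 443.03 × $0.13 = $57.59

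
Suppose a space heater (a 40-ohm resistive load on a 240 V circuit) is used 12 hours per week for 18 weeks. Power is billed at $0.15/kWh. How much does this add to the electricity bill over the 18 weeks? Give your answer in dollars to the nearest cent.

Power = V²/R = 240²/40 = 1440 W = 1.44 kW
Runtime = 12 h/week × 18 weeks = 216 h
Energy = 1.44 kW × 216 h = 311.04 kWh
Cost = 311.04 kWh × $0.15/kWh = $46.66

$46.66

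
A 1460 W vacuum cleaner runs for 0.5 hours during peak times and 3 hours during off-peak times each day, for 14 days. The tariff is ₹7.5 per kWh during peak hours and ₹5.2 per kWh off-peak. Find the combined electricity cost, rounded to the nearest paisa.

Peak energy = 1.46 kW × 0.5 h × 14 = 10.22 kWh
Off-peak energy = 1.46 kW × 3 h × 14 = 61.32 kWh
Cost = 10.22 × ₹7.5 + 61.32 × ₹5.2 = ₹76.65 + ₹318.864 = ₹395.51

₹395.51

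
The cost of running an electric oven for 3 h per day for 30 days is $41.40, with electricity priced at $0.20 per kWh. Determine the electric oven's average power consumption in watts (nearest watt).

2300 W

Energy = $41.40 ÷ $0.20/kWh = 207 kWh
Runtime = 3 h/day × 30 days = 90 h
Power = 207 kWh ÷ 90 h = 2.3 kW = 2300 W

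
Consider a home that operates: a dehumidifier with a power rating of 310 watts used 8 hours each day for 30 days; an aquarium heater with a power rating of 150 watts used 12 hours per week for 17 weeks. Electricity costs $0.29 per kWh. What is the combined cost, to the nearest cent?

dehumidifier: Runtime = 8 h/day × 30 days = 240 h
dehumidifier: 0.31 kW × 240 h = 74.4 kWh
aquarium heater: Runtime = 12 h/week × 17 weeks = 204 h
aquarium heater: 0.15 kW × 204 h = 30.6 kWh
Total energy = 105 kWh
Cost = 105 × $0.29 = $30.45

$30.45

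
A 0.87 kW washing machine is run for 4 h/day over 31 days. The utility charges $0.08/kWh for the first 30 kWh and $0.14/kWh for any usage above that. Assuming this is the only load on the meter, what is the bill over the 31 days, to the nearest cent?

$13.30

Runtime = 4 h/day × 31 days = 124 h
Energy = 0.87 kW × 124 h = 107.88 kWh
Tier 1 (0–30 kWh): 30 × $0.08 = $2.4
Above 30 kWh: 77.88 × $0.14 = $10.9032
Bill = $13.30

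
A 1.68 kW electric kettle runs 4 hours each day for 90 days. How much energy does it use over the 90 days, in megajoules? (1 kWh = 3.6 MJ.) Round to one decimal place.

2177.3 MJ

Runtime = 4 h/day × 90 days = 360 h
Energy = 1.68 kW × 360 h = 604.8 kWh
= 604.8 × 3.6 MJ = 2177.3 MJ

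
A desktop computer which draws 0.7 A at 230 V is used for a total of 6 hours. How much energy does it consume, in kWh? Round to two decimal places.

Power = 0.7 A × 230 V = 161 W = 0.161 kW
Energy = 0.161 kW × 6 h = 0.966 kWh ≈ 0.97 kWh

0.97 kWh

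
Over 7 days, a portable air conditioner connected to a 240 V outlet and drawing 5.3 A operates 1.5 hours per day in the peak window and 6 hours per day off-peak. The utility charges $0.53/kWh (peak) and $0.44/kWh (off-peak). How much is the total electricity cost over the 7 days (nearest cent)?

$30.59

Power = 5.3 A × 240 V = 1272 W = 1.272 kW
Peak energy = 1.272 kW × 1.5 h × 7 = 13.356 kWh
Off-peak energy = 1.272 kW × 6 h × 7 = 53.424 kWh
Cost = 13.356 × $0.53 + 53.424 × $0.44 = $7.07868 + $23.50656 = $30.59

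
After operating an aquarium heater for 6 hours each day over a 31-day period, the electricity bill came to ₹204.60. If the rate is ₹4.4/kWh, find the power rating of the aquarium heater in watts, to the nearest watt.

Energy = ₹204.60 ÷ ₹4.4/kWh = 46.5 kWh
Runtime = 6 h/day × 31 days = 186 h
Power = 46.5 kWh ÷ 186 h = 0.25 kW = 250 W

250 W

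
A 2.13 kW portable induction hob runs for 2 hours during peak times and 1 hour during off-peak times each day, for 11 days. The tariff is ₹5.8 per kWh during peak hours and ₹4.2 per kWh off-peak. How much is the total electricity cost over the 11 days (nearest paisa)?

Peak energy = 2.13 kW × 2 h × 11 = 46.86 kWh
Off-peak energy = 2.13 kW × 1 h × 11 = 23.43 kWh
Cost = 46.86 × ₹5.8 + 23.43 × ₹4.2 = ₹271.788 + ₹98.406 = ₹370.19

₹370.19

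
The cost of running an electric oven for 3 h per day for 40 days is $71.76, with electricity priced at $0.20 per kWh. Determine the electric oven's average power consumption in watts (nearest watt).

2990 W

Energy = $71.76 ÷ $0.20/kWh = 358.8 kWh
Runtime = 3 h/day × 40 days = 120 h
Power = 358.8 kWh ÷ 120 h = 2.99 kW = 2990 W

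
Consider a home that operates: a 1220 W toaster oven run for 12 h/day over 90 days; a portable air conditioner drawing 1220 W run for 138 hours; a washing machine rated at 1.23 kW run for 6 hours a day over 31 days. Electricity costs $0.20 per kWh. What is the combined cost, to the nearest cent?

toaster oven: Runtime = 12 h/day × 90 days = 1080 h
toaster oven: 1.22 kW × 1080 h = 1317.6 kWh
portable air conditioner: 1.22 kW × 138 h = 168.36 kWh
washing machine: Runtime = 6 h/day × 31 days = 186 h
washing machine: 1.23 kW × 186 h = 228.78 kWh
Total energy = 1714.74 kWh
Cost = 1714.74 × $0.20 = $342.95

$342.95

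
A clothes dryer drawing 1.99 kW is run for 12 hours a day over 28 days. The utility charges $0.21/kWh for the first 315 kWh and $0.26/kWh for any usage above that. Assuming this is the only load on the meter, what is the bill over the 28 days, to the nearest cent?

$158.10

Runtime = 12 h/day × 28 days = 336 h
Energy = 1.99 kW × 336 h = 668.64 kWh
Tier 1 (0–315 kWh): 315 × $0.21 = $66.15
Above 315 kWh: 353.64 × $0.26 = $91.9464
Bill = $158.10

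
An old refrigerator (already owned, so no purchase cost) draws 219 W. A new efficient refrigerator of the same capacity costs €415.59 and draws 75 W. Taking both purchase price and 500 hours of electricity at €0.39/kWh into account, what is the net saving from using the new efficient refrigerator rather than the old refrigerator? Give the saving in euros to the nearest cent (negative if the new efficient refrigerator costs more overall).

-€387.51

old refrigerator: €0.00 + (219/1000) kW × 500 h × €0.39 = €0.00 + €42.705 = €42.705
new efficient refrigerator: €415.59 + (75/1000) kW × 500 h × €0.39 = €415.59 + €14.625 = €430.215
Saving = €42.705 − €430.215 = −€387.51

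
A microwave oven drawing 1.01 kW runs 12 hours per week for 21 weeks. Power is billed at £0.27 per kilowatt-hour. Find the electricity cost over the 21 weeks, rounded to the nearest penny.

Runtime = 12 h/week × 21 weeks = 252 h
Energy = 1.01 kW × 252 h = 254.52 kWh
Cost = 254.52 kWh × £0.27/kWh = £68.72

£68.72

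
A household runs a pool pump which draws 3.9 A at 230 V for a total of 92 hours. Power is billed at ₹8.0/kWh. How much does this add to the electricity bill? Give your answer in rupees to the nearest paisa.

₹660.19

Power = 3.9 A × 230 V = 897 W = 0.897 kW
Energy = 0.897 kW × 92 h = 82.524 kWh
Cost = 82.524 kWh × ₹8.0/kWh = ₹660.19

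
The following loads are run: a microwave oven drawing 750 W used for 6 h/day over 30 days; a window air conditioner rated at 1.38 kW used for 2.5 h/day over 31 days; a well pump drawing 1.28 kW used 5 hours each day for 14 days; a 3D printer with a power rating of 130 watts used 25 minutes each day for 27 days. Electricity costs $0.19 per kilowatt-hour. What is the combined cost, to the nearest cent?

$63.27

microwave oven: Runtime = 6 h/day × 30 days = 180 h
microwave oven: 0.75 kW × 180 h = 135 kWh
window air conditioner: Runtime = 2.5 h/day × 31 days = 77.5 h
window air conditioner: 1.38 kW × 77.5 h = 106.95 kWh
well pump: Runtime = 5 h/day × 14 days = 70 h
well pump: 1.28 kW × 70 h = 89.6 kWh
3D printer: Runtime = 25 min × 27 = 675 min = 11.25 h
3D printer: 0.13 kW × 11.25 h = 1.4625 kWh
Total energy = 333.0125 kWh
Cost = 333.0125 × $0.19 = $63.27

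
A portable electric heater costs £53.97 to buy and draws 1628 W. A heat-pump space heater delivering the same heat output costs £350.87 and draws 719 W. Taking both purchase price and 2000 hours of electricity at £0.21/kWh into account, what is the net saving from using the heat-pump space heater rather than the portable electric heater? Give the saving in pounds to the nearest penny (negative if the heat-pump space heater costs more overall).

£84.88

portable electric heater: £53.97 + (1628/1000) kW × 2000 h × £0.21 = £53.97 + £683.76 = £737.73
heat-pump space heater: £350.87 + (719/1000) kW × 2000 h × £0.21 = £350.87 + £301.98 = £652.85
Saving = £737.73 − £652.85 = £84.88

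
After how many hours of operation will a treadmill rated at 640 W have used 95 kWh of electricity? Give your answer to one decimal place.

Hours = 95 kWh ÷ 0.64 kW = 148.4 h

148.4 h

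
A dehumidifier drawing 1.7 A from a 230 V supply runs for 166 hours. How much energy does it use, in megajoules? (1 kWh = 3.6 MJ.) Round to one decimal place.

Power = 1.7 A × 230 V = 391 W = 0.391 kW
Energy = 0.391 kW × 166 h = 64.906 kWh
= 64.906 × 3.6 MJ = 233.7 MJ

233.7 MJ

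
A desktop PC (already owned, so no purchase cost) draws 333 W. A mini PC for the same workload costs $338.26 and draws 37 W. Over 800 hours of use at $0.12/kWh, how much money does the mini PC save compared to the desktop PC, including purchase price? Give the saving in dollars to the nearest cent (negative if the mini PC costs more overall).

desktop PC: $0.00 + (333/1000) kW × 800 h × $0.12 = $0.00 + $31.968 = $31.968
mini PC: $338.26 + (37/1000) kW × 800 h × $0.12 = $338.26 + $3.552 = $341.812
Saving = $31.968 − $341.812 = −$309.844 → -$309.84

-$309.84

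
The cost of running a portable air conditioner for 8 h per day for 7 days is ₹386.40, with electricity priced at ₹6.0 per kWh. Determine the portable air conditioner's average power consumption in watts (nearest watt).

Energy = ₹386.40 ÷ ₹6.0/kWh = 64.4 kWh
Runtime = 8 h/day × 7 days = 56 h
Power = 64.4 kWh ÷ 56 h = 1.15 kW = 1150 W

1150 W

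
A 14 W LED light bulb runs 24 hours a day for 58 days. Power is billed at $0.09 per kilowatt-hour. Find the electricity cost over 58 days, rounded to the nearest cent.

$1.75

Runtime = 24 h × 58 = 1392 h
Energy = 0.014 kW × 1392 h = 19.488 kWh
Cost = 19.488 kWh × $0.09/kWh = $1.75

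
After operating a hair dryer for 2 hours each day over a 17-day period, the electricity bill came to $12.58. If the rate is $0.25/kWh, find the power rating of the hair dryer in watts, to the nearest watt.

1480 W

Energy = $12.58 ÷ $0.25/kWh = 50.32 kWh
Runtime = 2 h/day × 17 days = 34 h
Power = 50.32 kWh ÷ 34 h = 1.48 kW = 1480 W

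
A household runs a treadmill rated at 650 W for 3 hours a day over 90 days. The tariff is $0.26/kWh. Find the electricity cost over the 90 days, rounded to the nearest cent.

$45.63

Runtime = 3 h/day × 90 days = 270 h
Energy = 0.65 kW × 270 h = 175.5 kWh
Cost = 175.5 kWh × $0.26/kWh = $45.63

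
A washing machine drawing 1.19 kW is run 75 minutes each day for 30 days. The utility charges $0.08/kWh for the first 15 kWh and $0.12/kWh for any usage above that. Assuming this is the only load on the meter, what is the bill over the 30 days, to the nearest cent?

Runtime = 75 min × 30 = 2250 min = 37.5 h
Energy = 1.19 kW × 37.5 h = 44.625 kWh
Tier 1 (0–15 kWh): 15 × $0.08 = $1.2
Above 15 kWh: 29.625 × $0.12 = $3.555
Bill = $4.76

$4.76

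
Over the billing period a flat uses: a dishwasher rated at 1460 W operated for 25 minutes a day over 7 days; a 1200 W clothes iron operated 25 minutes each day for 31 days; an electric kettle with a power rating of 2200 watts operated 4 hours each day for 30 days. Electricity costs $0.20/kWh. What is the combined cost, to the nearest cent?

$56.75

dishwasher: Runtime = 25 min × 7 = 175 min = 2.916666… h
dishwasher: 1.46 kW × 2.916666… h = 4.258333… kWh
clothes iron: Runtime = 25 min × 31 = 775 min = 12.916666… h
clothes iron: 1.2 kW × 12.916666… h = 15.5 kWh
electric kettle: Runtime = 4 h/day × 30 days = 120 h
electric kettle: 2.2 kW × 120 h = 264 kWh
Total energy = 283.758333… kWh
Cost = 283.758333… × $0.20 = $56.75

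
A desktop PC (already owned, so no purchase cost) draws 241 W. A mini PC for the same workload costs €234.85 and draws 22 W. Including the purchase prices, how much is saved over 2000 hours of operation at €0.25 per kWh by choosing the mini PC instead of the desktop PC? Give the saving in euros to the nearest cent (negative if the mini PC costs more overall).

-€125.35

desktop PC: €0.00 + (241/1000) kW × 2000 h × €0.25 = €0.00 + €120.5 = €120.5
mini PC: €234.85 + (22/1000) kW × 2000 h × €0.25 = €234.85 + €11 = €245.85
Saving = €120.5 − €245.85 = −€125.35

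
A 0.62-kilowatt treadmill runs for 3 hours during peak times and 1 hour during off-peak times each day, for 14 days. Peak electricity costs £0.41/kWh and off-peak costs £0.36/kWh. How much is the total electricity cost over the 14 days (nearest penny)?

Peak energy = 0.62 kW × 3 h × 14 = 26.04 kWh
Off-peak energy = 0.62 kW × 1 h × 14 = 8.68 kWh
Cost = 26.04 × £0.41 + 8.68 × £0.36 = £10.6764 + £3.1248 = £13.80

£13.80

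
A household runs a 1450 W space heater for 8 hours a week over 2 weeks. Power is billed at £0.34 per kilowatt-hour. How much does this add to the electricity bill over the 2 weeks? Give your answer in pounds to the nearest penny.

Runtime = 8 h/week × 2 weeks = 16 h
Energy = 1.45 kW × 16 h = 23.2 kWh
Cost = 23.2 kWh × £0.34/kWh = £7.89

£7.89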